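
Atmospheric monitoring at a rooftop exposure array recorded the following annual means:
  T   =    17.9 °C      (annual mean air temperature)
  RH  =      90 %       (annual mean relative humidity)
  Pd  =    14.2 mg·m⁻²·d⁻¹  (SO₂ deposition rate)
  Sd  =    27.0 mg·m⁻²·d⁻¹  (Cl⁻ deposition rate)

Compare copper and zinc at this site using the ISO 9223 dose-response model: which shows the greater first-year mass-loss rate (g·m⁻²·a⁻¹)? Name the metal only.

copper: T>10 °C ⇒ hinge -0.080·(17.9−10) = -0.6320
  Pd branch = 0.0053·Pd^0.26·e^(0.059·RH+f) = 1.136 μm/a
  Cl⁻ term: 0.01025·27.0^0.27·exp(0.036·90+0.049·17.9) = 1.532
  r_corr = 1.136 + 1.532 = 2.668 μm/a
  mass loss = 2.668 μm/a × 8.96 g/cm³ = 23.91 g·m⁻²·a⁻¹
zinc: T>10 °C ⇒ hinge -0.071·(17.9−10) = -0.5609
  Pd branch = 0.0129·Pd^0.44·e^(0.046·RH+f) = 1.486 μm/a
  Sd branch = 0.0175·Sd^0.57·e^(0.008·RH+0.085·T) = 1.077 μm/a
  sum: 1.486 + 1.077 → r_corr = 2.563 μm/a
  mass loss = 2.563 μm/a × 7.14 g/cm³ = 18.3 g·m⁻²·a⁻¹
Ordering by g·m⁻²·a⁻¹: copper (23.9) > zinc (18.3)

copper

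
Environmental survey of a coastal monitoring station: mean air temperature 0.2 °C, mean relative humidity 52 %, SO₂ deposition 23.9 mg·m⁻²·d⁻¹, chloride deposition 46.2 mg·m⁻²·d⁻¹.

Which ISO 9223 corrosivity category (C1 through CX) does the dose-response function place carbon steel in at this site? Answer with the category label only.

C2

carbon steel: f(T) = +0.150·(T−10) [T≤10 °C] = -1.4700
  Pd branch = 1.77·Pd^0.52·e^(0.02·RH+f) = 5.998 μm/a
  Cl⁻ term: 0.102·46.2^0.62·exp(0.033·52+0.04·0.2) = 6.157
  r_corr = 5.998 + 6.157 = 12.16 μm/a
12.2 μm/a falls in (1.3, 25] for carbon steel → category C2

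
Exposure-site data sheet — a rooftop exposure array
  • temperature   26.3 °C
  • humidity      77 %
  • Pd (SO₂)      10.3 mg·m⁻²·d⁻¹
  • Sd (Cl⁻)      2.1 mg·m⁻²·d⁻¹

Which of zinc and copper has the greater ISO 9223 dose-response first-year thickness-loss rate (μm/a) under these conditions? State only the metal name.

copper

zinc: T>10 °C ⇒ hinge -0.071·(26.3−10) = -1.1573
  SO₂ term: 0.0129·10.3^0.44·exp(0.046·77-1.1573) = 0.3908
  Cl⁻ term: 0.0175·2.1^0.57·exp(0.008·77+0.085·26.3) = 0.4625
  r_corr = 0.3908 + 0.4625 = 0.8532 μm/a
copper: T>10 °C ⇒ hinge -0.080·(26.3−10) = -1.3040
  Pd branch = 0.0053·Pd^0.26·e^(0.059·RH+f) = 0.2479 μm/a
  Cl⁻ term: 0.01025·2.1^0.27·exp(0.036·77+0.049·26.3) = 0.7265
  sum: 0.2479 + 0.7265 → r_corr = 0.9745 μm/a
Ordering by μm/a: copper (0.974) > zinc (0.853)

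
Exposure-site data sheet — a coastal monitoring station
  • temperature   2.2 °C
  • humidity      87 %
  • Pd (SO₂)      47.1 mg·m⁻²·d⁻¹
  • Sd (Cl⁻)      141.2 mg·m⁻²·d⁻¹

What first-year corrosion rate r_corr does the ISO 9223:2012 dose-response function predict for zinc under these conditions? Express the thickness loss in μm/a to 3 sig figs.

r_corr = 3.57 μm/a

zinc: temperature factor f = +0.038·(-7.8) = -0.2964
  SO₂ term: 0.0129·47.1^0.44·exp(0.046·87-0.2964) = 2.858
  Cl⁻ term: 0.0175·141.2^0.57·exp(0.008·87+0.085·2.2) = 0.7111
  r_corr = 2.858 + 0.7111 = 3.569 μm/a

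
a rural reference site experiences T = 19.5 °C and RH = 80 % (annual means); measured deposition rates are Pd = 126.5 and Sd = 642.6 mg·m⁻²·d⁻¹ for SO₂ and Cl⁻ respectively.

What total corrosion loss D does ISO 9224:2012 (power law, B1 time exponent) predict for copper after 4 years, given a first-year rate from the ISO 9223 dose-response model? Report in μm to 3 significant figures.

D(4) = 9.32 μm

copper: temperature factor f = -0.080·(9.5) = -0.7600
  sulphur-dioxide contribution → 0.9786 μm/a
  chloride contribution → 2.72 μm/a
  total first-year rate 3.699 μm/a
Power-law: D(4) = r_corr · 4^0.667
  D(4) = 3.699 × 4^0.667 = 3.699 × 2.521 = 9.325 μm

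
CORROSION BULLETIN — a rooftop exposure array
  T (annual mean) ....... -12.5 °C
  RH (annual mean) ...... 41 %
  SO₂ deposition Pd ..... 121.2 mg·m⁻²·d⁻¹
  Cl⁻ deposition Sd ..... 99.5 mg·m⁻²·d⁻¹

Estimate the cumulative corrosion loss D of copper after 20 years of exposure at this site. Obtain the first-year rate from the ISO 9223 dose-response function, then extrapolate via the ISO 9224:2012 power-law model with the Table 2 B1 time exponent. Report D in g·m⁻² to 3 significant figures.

copper: T≤10 °C ⇒ hinge +0.126·(-12.5−10) = -2.8350
  SO₂ term: 0.0053·121.2^0.26·exp(0.059·41-2.8350) = 0.01217
  Cl⁻ term: 0.01025·99.5^0.27·exp(0.036·41+0.049·-12.5) = 0.08417
  r_corr = 0.01217 + 0.08417 = 0.09634 μm/a
ISO 9224: D(t) = r_corr · t^b with b = 0.667 (copper, B1)
  D(20) = 0.09634 × 20^0.667 = 0.09634 × 7.375 = 0.7105 μm
  Mass loss = 0.7105 μm × 8.96 g/cm³ = 6.366 g·m⁻²

D(20) = 6.37 g·m⁻²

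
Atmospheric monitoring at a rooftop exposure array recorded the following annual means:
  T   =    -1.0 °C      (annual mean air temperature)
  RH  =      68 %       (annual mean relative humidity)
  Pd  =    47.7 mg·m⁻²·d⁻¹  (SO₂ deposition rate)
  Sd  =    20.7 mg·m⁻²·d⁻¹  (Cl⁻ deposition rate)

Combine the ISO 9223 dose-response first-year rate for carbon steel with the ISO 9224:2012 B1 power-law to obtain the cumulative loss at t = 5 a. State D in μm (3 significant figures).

carbon steel: f(T) = +0.150·(T−10) [T≤10 °C] = -1.6500
  sulphur-dioxide contribution → 9.882 μm/a
  chloride contribution → 6.049 μm/a
  total first-year rate 15.93 μm/a
ISO 9224: D(t) = r_corr · t^b with b = 0.523 (carbon steel, B1)
  D(5) = 15.93 × 5^0.523 = 15.93 × 2.32 = 36.97 μm

D(5) = 37.0 μm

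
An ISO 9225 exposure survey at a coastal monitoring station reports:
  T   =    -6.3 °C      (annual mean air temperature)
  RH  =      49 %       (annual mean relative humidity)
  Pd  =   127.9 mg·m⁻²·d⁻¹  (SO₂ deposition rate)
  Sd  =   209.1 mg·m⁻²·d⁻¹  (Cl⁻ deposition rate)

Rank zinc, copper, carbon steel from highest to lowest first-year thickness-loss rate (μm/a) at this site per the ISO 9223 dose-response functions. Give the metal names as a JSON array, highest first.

["carbon steel", "zinc", "copper"]

zinc: temperature factor f = +0.038·(-16.3) = -0.6194
  sulphur-dioxide contribution → 0.5591 μm/a
  chloride contribution → 0.3187 μm/a
  ⇒ r_corr(zinc) = 0.8778 μm/a
copper: temperature factor f = +0.126·(-16.3) = -2.0538
  sulphur-dioxide contribution → 0.04322 μm/a
  chloride contribution → 0.1859 μm/a
  ⇒ r_corr(copper) = 0.2291 μm/a
carbon steel: T≤10 °C ⇒ hinge +0.150·(-6.3−10) = -2.4450
  sulphur-dioxide contribution → 5.097 μm/a
  chloride contribution → 10.97 μm/a
  ⇒ r_corr(carbon steel) = 16.06 μm/a
Ordering by μm/a: carbon steel (16.1) > zinc (0.878) > copper (0.229)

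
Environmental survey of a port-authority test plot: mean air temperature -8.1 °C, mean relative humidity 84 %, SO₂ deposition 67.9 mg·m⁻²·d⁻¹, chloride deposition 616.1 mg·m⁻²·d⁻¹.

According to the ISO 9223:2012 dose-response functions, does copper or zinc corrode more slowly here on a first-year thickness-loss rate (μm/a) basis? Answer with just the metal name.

copper

copper: T≤10 °C ⇒ hinge +0.126·(-8.1−10) = -2.2806
  sulphur-dioxide contribution → 0.2304 μm/a
  chloride contribution → 0.8033 μm/a
  total first-year rate 1.034 μm/a
zinc: temperature factor f = +0.038·(-18.1) = -0.6878
  sulphur-dioxide contribution → 1.977 μm/a
  chloride contribution → 0.6698 μm/a
  ⇒ r_corr(zinc) = 2.647 μm/a
Ordering by μm/a: zinc (2.65) > copper (1.03)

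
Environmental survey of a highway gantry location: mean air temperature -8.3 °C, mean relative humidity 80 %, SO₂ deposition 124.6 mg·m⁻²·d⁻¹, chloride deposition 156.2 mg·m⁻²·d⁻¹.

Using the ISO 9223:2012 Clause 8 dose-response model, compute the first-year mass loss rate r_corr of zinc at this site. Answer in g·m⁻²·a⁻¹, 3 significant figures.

r_corr = 17.3 g·m⁻²·a⁻¹

zinc: f(T) = +0.038·(T−10) [T≤10 °C] = -0.6954
  SO₂ term: 0.0129·124.6^0.44·exp(0.046·80-0.6954) = 2.132
  Cl⁻ term: 0.0175·156.2^0.57·exp(0.008·80+0.085·-8.3) = 0.2917
  r_corr = 2.132 + 0.2917 = 2.424 μm/a
Convert to mass loss: 2.424 μm/a × 7.14 g/cm³ = 17.31 g·m⁻²·a⁻¹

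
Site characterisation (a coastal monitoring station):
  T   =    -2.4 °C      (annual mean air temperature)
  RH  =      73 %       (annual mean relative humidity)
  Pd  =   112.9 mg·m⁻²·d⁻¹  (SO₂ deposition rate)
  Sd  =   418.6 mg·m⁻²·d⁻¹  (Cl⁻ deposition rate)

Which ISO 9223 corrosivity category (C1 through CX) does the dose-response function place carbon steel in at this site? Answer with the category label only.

carbon steel: temperature factor f = +0.150·(-12.4) = -1.8600
  Pd branch = 1.77·Pd^0.52·e^(0.02·RH+f) = 13.86 μm/a
  Cl⁻ term: 0.102·418.6^0.62·exp(0.033·73+0.04·-2.4) = 43.51
  sum: 13.86 + 43.51 → r_corr = 57.37 μm/a
Category bounds: 50…80 μm/a bracket r_corr ⇒ C4

C4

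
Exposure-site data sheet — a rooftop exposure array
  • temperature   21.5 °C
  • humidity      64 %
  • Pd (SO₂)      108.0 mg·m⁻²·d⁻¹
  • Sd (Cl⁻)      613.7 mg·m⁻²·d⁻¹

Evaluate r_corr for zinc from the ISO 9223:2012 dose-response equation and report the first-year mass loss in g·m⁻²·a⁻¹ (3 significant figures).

r_corr = 56.4 g·m⁻²·a⁻¹

zinc: f(T) = -0.071·(T−10) [T>10 °C] = -0.8165
  sulphur-dioxide contribution → 0.8497 μm/a
  chloride contribution → 7.05 μm/a
  ⇒ r_corr(zinc) = 7.9 μm/a
Convert to mass loss: 7.9 μm/a × 7.14 g/cm³ = 56.41 g·m⁻²·a⁻¹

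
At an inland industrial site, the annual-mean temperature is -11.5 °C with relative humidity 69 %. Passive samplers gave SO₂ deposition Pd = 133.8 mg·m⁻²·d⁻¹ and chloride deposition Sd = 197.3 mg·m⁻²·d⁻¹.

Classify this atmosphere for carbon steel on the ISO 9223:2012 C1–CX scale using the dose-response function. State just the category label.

C2

carbon steel: f(T) = +0.150·(T−10) [T≤10 °C] = -3.2250
  Pd branch = 1.77·Pd^0.52·e^(0.02·RH+f) = 3.568 μm/a
  Cl⁻ term: 0.102·197.3^0.62·exp(0.033·69+0.04·-11.5) = 16.62
  r_corr = 3.568 + 16.62 = 20.19 μm/a
ISO 9223 Table 2 (carbon steel): 1.3 < 20.2 ≤ 25 μm/a ⇒ C2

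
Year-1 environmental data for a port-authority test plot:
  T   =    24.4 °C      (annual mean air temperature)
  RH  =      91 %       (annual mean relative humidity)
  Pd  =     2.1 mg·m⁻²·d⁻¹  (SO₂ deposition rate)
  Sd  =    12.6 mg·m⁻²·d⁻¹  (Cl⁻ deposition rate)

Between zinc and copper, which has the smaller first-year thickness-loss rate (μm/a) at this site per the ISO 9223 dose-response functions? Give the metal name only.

zinc

zinc: T>10 °C ⇒ hinge -0.071·(24.4−10) = -1.0224
  SO₂ term: 0.0129·2.1^0.44·exp(0.046·91-1.0224) = 0.423
  Sd branch = 0.0175·Sd^0.57·e^(0.008·RH+0.085·T) = 1.222 μm/a
  r_corr = 0.423 + 1.222 = 1.645 μm/a
copper: T>10 °C ⇒ hinge -0.080·(24.4−10) = -1.1520
  SO₂ term: 0.0053·2.1^0.26·exp(0.059·91-1.1520) = 0.436
  Cl⁻ term: 0.01025·12.6^0.27·exp(0.036·91+0.049·24.4) = 1.778
  r_corr = 0.436 + 1.778 = 2.214 μm/a
Ordering by μm/a: copper (2.21) > zinc (1.65)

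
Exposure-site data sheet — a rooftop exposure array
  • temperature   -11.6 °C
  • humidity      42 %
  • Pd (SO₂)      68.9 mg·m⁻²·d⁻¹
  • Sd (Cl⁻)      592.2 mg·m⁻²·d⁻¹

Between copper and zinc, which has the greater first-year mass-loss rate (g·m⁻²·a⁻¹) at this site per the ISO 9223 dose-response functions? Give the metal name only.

copper: T≤10 °C ⇒ hinge +0.126·(-11.6−10) = -2.7216
  Pd branch = 0.0053·Pd^0.26·e^(0.059·RH+f) = 0.01249 μm/a
  Sd branch = 0.01025·Sd^0.27·e^(0.036·RH+0.049·T) = 0.1476 μm/a
  r_corr = 0.01249 + 0.1476 = 0.1601 μm/a
  mass loss = 0.1601 μm/a × 8.96 g/cm³ = 1.434 g·m⁻²·a⁻¹
zinc: T≤10 °C ⇒ hinge +0.038·(-11.6−10) = -0.8208
  Pd branch = 0.0129·Pd^0.44·e^(0.046·RH+f) = 0.2523 μm/a
  Sd branch = 0.0175·Sd^0.57·e^(0.008·RH+0.085·T) = 0.3476 μm/a
  sum: 0.2523 + 0.3476 → r_corr = 0.5999 μm/a
  mass loss = 0.5999 μm/a × 7.14 g/cm³ = 4.283 g·m⁻²·a⁻¹
Ordering by g·m⁻²·a⁻¹: zinc (4.28) > copper (1.43)

zinc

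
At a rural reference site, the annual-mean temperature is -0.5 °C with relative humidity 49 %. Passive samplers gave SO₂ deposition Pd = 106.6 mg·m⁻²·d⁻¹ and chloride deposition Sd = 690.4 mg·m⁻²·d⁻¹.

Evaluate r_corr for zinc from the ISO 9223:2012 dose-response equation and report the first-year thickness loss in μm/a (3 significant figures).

r_corr = 1.67 μm/a

zinc: temperature factor f = +0.038·(-10.5) = -0.3990
  Pd branch = 0.0129·Pd^0.44·e^(0.046·RH+f) = 0.6433 μm/a
  Cl⁻ term: 0.0175·690.4^0.57·exp(0.008·49+0.085·-0.5) = 1.031
  sum: 0.6433 + 1.031 → r_corr = 1.674 μm/a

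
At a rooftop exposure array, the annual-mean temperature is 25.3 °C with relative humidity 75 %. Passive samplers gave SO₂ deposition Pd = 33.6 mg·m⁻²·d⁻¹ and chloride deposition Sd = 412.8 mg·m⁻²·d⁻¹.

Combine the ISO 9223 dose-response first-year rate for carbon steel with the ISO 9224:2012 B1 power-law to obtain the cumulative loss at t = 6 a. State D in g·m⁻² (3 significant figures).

carbon steel: temperature factor f = -0.054·(15.3) = -0.8262
  sulphur-dioxide contribution → 21.59 μm/a
  chloride contribution → 139.6 μm/a
  ⇒ r_corr(carbon steel) = 161.1 μm/a
ISO 9224: D(t) = r_corr · t^b with b = 0.523 (carbon steel, B1)
  D(6) = 161.1 × 6^0.523 = 161.1 × 2.553 = 411.3 μm
  Mass loss = 411.3 μm × 7.85 g/cm³ = 3229 g·m⁻²

D(6) = 3.23e+03 g·m⁻²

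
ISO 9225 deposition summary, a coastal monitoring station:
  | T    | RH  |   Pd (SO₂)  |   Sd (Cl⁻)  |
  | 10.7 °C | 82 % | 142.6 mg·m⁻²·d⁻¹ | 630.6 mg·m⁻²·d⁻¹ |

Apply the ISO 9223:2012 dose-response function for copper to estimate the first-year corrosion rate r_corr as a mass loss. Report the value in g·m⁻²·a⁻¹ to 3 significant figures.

r_corr = 37.5 g·m⁻²·a⁻¹

copper: T>10 °C ⇒ hinge -0.080·(10.7−10) = -0.0560
  sulphur-dioxide contribution → 2.297 μm/a
  chloride contribution → 1.89 μm/a
  total first-year rate 4.187 μm/a
Convert to mass loss: 4.187 μm/a × 8.96 g/cm³ = 37.51 g·m⁻²·a⁻¹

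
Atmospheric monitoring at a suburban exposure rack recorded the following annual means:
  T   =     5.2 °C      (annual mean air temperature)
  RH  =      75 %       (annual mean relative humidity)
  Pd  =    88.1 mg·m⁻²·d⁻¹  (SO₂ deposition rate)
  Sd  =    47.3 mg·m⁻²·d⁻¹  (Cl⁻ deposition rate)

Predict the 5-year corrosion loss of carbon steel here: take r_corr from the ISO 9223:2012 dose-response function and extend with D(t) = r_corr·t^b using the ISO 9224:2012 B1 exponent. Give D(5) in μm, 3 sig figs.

D(5) = 130 μm

carbon steel: T≤10 °C ⇒ hinge +0.150·(5.2−10) = -0.7200
  Pd branch = 1.77·Pd^0.52·e^(0.02·RH+f) = 39.64 μm/a
  Sd branch = 0.102·Sd^0.62·e^(0.033·RH+0.04·T) = 16.3 μm/a
  sum: 39.64 + 16.3 → r_corr = 55.94 μm/a
Long-term exponent b (ISO 9224 Table 2, B1) = 0.523
  D(5) = 55.94 × 5^0.523 = 55.94 × 2.32 = 129.8 μm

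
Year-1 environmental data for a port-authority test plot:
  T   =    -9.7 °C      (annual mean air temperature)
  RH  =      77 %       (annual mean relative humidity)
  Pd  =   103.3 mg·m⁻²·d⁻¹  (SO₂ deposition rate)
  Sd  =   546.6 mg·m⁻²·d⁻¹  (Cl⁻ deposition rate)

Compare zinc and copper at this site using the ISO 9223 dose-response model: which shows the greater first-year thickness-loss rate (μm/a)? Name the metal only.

zinc: T≤10 °C ⇒ hinge +0.038·(-9.7−10) = -0.7486
  sulphur-dioxide contribution → 1.622 μm/a
  chloride contribution → 0.5164 μm/a
  ⇒ r_corr(zinc) = 2.138 μm/a
copper: temperature factor f = +0.126·(-19.7) = -2.4822
  sulphur-dioxide contribution → 0.139 μm/a
  chloride contribution → 0.5589 μm/a
  total first-year rate 0.6979 μm/a
Ordering by μm/a: zinc (2.14) > copper (0.698)

zinc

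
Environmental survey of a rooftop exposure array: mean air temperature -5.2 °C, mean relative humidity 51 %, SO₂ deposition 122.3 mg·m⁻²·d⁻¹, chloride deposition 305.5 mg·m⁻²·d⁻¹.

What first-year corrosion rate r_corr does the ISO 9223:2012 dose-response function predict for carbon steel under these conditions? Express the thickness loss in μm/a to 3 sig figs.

r_corr = 21.6 μm/a

carbon steel: temperature factor f = +0.150·(-15.2) = -2.2800
  SO₂ term: 1.77·122.3^0.52·exp(0.02·51-2.2800) = 6.113
  Cl⁻ term: 0.102·305.5^0.62·exp(0.033·51+0.04·-5.2) = 15.48
  r_corr = 6.113 + 15.48 = 21.6 μm/a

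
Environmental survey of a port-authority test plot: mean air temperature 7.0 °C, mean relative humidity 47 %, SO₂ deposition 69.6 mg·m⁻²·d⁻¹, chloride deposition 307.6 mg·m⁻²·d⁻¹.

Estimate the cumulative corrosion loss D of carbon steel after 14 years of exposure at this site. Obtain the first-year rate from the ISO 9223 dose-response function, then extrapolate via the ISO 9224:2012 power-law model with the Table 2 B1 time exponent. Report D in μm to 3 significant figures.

D(14) = 193 μm

carbon steel: T≤10 °C ⇒ hinge +0.150·(7.0−10) = -0.4500
  sulphur-dioxide contribution → 26.24 μm/a
  chloride contribution → 22.2 μm/a
  ⇒ r_corr(carbon steel) = 48.44 μm/a
ISO 9224: D(t) = r_corr · t^b with b = 0.523 (carbon steel, B1)
  D(14) = 48.44 × 14^0.523 = 48.44 × 3.976 = 192.6 μm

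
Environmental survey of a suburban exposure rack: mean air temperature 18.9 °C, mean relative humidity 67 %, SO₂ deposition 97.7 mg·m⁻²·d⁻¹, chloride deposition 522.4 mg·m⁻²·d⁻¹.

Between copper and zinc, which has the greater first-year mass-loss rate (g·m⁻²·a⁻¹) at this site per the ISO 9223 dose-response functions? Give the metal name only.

zinc

copper: T>10 °C ⇒ hinge -0.080·(18.9−10) = -0.7120
  SO₂ term: 0.0053·97.7^0.26·exp(0.059·67-0.7120) = 0.4459
  Cl⁻ term: 0.01025·522.4^0.27·exp(0.036·67+0.049·18.9) = 1.564
  sum: 0.4459 + 1.564 → r_corr = 2.01 μm/a
  mass loss = 2.01 μm/a × 8.96 g/cm³ = 18.01 g·m⁻²·a⁻¹
zinc: T>10 °C ⇒ hinge -0.071·(18.9−10) = -0.6319
  Pd branch = 0.0129·Pd^0.44·e^(0.046·RH+f) = 1.123 μm/a
  Cl⁻ term: 0.0175·522.4^0.57·exp(0.008·67+0.085·18.9) = 5.282
  sum: 1.123 + 5.282 → r_corr = 6.404 μm/a
  mass loss = 6.404 μm/a × 7.14 g/cm³ = 45.73 g·m⁻²·a⁻¹
Ordering by g·m⁻²·a⁻¹: zinc (45.7) > copper (18)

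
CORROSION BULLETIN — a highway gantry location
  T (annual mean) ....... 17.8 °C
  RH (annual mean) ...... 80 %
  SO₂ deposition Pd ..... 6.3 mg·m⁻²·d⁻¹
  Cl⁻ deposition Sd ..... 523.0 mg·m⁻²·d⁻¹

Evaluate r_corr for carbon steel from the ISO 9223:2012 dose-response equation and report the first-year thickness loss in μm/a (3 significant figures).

carbon steel: f(T) = -0.054·(T−10) [T>10 °C] = -0.4212
  sulphur-dioxide contribution → 14.98 μm/a
  chloride contribution → 141.2 μm/a
  ⇒ r_corr(carbon steel) = 156.2 μm/a

r_corr = 156 μm/a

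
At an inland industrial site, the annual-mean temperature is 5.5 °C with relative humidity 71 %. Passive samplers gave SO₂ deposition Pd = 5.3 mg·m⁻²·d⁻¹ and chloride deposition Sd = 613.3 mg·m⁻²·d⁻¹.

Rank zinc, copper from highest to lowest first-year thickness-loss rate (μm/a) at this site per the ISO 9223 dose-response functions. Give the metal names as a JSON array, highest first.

zinc: T≤10 °C ⇒ hinge +0.038·(5.5−10) = -0.1710
  sulphur-dioxide contribution → 0.5935 μm/a
  chloride contribution → 1.913 μm/a
  ⇒ r_corr(zinc) = 2.507 μm/a
copper: T≤10 °C ⇒ hinge +0.126·(5.5−10) = -0.5670
  sulphur-dioxide contribution → 0.3059 μm/a
  chloride contribution → 0.9784 μm/a
  total first-year rate 1.284 μm/a
Ordering by μm/a: zinc (2.51) > copper (1.28)

["zinc", "copper"]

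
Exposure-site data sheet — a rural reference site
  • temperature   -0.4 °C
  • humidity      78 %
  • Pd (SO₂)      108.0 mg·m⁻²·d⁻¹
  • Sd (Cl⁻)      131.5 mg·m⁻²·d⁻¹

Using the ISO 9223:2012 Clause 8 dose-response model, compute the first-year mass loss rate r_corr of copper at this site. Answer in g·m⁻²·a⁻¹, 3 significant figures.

r_corr = 9.89 g·m⁻²·a⁻¹

copper: T≤10 °C ⇒ hinge +0.126·(-0.4−10) = -1.3104
  Pd branch = 0.0053·Pd^0.26·e^(0.059·RH+f) = 0.4814 μm/a
  Cl⁻ term: 0.01025·131.5^0.27·exp(0.036·78+0.049·-0.4) = 0.622
  r_corr = 0.4814 + 0.622 = 1.103 μm/a
Convert to mass loss: 1.103 μm/a × 8.96 g/cm³ = 9.887 g·m⁻²·a⁻¹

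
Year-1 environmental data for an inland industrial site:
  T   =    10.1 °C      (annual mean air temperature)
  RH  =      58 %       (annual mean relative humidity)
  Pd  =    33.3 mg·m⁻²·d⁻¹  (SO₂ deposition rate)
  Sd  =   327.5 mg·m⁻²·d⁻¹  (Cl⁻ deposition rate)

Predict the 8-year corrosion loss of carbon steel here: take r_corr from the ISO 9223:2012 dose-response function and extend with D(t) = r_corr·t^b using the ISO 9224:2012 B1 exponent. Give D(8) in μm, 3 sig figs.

D(8) = 215 μm

carbon steel: temperature factor f = -0.054·(0.1) = -0.0054
  Pd branch = 1.77·Pd^0.52·e^(0.02·RH+f) = 34.76 μm/a
  Sd branch = 0.102·Sd^0.62·e^(0.033·RH+0.04·T) = 37.56 μm/a
  sum: 34.76 + 37.56 → r_corr = 72.32 μm/a
Long-term exponent b (ISO 9224 Table 2, B1) = 0.523
  D(8) = 72.32 × 8^0.523 = 72.32 × 2.967 = 214.6 μm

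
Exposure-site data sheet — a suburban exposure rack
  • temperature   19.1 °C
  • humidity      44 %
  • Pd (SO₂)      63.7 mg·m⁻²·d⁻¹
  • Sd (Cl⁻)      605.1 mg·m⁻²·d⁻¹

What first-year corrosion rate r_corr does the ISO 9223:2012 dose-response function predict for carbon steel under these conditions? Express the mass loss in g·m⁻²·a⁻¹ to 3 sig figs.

r_corr = 567 g·m⁻²·a⁻¹

carbon steel: f(T) = -0.054·(T−10) [T>10 °C] = -0.4914
  sulphur-dioxide contribution → 22.64 μm/a
  chloride contribution → 49.63 μm/a
  ⇒ r_corr(carbon steel) = 72.27 μm/a
Convert to mass loss: 72.27 μm/a × 7.85 g/cm³ = 567.3 g·m⁻²·a⁻¹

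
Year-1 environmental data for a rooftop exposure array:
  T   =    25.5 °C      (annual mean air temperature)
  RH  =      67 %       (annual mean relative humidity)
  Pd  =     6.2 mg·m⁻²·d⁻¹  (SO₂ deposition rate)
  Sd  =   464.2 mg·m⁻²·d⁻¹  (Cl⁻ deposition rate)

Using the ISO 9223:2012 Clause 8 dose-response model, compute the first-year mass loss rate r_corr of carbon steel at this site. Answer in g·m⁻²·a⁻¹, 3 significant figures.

r_corr = 971 g·m⁻²·a⁻¹

carbon steel: T>10 °C ⇒ hinge -0.054·(25.5−10) = -0.8370
  SO₂ term: 1.77·6.2^0.52·exp(0.02·67-0.8370) = 7.559
  Sd branch = 0.102·Sd^0.62·e^(0.033·RH+0.04·T) = 116.2 μm/a
  r_corr = 7.559 + 116.2 = 123.7 μm/a
Convert to mass loss: 123.7 μm/a × 7.85 g/cm³ = 971.4 g·m⁻²·a⁻¹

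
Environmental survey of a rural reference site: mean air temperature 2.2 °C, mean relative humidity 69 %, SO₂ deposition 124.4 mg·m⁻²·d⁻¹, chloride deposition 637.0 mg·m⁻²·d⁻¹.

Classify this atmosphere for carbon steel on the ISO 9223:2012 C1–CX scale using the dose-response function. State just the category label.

C5

carbon steel: f(T) = +0.150·(T−10) [T≤10 °C] = -1.1700
  SO₂ term: 1.77·124.4^0.52·exp(0.02·69-1.1700) = 26.82
  Sd branch = 0.102·Sd^0.62·e^(0.033·RH+0.04·T) = 59.47 μm/a
  r_corr = 26.82 + 59.47 = 86.29 μm/a
ISO 9223 Table 2 (carbon steel): 80 < 86.3 ≤ 200 μm/a ⇒ C5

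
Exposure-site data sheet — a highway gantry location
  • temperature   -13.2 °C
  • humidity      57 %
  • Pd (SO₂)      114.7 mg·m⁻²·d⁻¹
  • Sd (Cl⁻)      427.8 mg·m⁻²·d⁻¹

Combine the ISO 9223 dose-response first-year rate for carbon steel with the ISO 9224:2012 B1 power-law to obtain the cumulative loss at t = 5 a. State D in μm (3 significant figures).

carbon steel: f(T) = +0.150·(T−10) [T≤10 °C] = -3.4800
  SO₂ term: 1.77·114.7^0.52·exp(0.02·57-3.4800) = 2.008
  Cl⁻ term: 0.102·427.8^0.62·exp(0.033·57+0.04·-13.2) = 16.89
  r_corr = 2.008 + 16.89 = 18.9 μm/a
ISO 9224: D(t) = r_corr · t^b with b = 0.523 (carbon steel, B1)
  D(5) = 18.9 × 5^0.523 = 18.9 × 2.32 = 43.84 μm

D(5) = 43.8 μm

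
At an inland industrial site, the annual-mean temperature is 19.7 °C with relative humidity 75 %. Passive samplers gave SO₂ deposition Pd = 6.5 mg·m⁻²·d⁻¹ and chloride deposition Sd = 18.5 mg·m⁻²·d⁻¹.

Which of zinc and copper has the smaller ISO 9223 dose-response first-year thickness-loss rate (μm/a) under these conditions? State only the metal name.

copper

zinc: T>10 °C ⇒ hinge -0.071·(19.7−10) = -0.6887
  sulphur-dioxide contribution → 0.465 μm/a
  chloride contribution → 0.8977 μm/a
  ⇒ r_corr(zinc) = 1.363 μm/a
copper: f(T) = -0.080·(T−10) [T>10 °C] = -0.7760
  sulphur-dioxide contribution → 0.3314 μm/a
  chloride contribution → 0.8804 μm/a
  total first-year rate 1.212 μm/a
Ordering by μm/a: zinc (1.36) > copper (1.21)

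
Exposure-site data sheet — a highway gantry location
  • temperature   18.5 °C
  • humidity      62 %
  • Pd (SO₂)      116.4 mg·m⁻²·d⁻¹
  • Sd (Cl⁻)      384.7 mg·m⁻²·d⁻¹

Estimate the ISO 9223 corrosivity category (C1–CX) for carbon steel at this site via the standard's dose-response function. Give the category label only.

C5

carbon steel: temperature factor f = -0.054·(8.5) = -0.4590
  sulphur-dioxide contribution → 45.86 μm/a
  chloride contribution → 66.27 μm/a
  ⇒ r_corr(carbon steel) = 112.1 μm/a
ISO 9223 Table 2 (carbon steel): 80 < 112 ≤ 200 μm/a ⇒ C5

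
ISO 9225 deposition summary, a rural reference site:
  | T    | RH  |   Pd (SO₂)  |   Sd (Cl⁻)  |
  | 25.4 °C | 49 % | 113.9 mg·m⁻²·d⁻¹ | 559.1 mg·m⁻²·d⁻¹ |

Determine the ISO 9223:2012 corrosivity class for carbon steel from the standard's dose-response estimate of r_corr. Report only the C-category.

C5

carbon steel: f(T) = -0.054·(T−10) [T>10 °C] = -0.8316
  sulphur-dioxide contribution → 24.09 μm/a
  chloride contribution → 71.7 μm/a
  total first-year rate 95.79 μm/a
Category bounds: 80…200 μm/a bracket r_corr ⇒ C5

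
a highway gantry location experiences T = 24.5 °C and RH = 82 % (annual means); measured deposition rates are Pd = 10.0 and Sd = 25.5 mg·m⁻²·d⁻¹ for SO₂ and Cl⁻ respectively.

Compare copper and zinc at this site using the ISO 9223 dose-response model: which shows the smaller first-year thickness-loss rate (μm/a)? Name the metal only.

copper

copper: f(T) = -0.080·(T−10) [T>10 °C] = -1.1600
  Pd branch = 0.0053·Pd^0.26·e^(0.059·RH+f) = 0.3816 μm/a
  Sd branch = 0.01025·Sd^0.27·e^(0.036·RH+0.049·T) = 1.563 μm/a
  r_corr = 0.3816 + 1.563 = 1.944 μm/a
zinc: T>10 °C ⇒ hinge -0.071·(24.5−10) = -1.0295
  SO₂ term: 0.0129·10.0^0.44·exp(0.046·82-1.0295) = 0.5516
  Cl⁻ term: 0.0175·25.5^0.57·exp(0.008·82+0.085·24.5) = 1.714
  r_corr = 0.5516 + 1.714 = 2.266 μm/a
Ordering by μm/a: zinc (2.27) > copper (1.94)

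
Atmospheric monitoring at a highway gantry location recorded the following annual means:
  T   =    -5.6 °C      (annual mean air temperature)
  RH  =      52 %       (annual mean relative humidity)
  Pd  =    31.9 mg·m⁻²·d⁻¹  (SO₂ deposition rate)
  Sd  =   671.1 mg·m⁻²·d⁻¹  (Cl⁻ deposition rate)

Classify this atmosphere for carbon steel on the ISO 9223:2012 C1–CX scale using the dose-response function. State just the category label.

carbon steel: T≤10 °C ⇒ hinge +0.150·(-5.6−10) = -2.3400
  SO₂ term: 1.77·31.9^0.52·exp(0.02·52-2.3400) = 2.92
  Cl⁻ term: 0.102·671.1^0.62·exp(0.033·52+0.04·-5.6) = 25.66
  r_corr = 2.92 + 25.66 = 28.58 μm/a
ISO 9223 Table 2 (carbon steel): 25 < 28.6 ≤ 50 μm/a ⇒ C3

C3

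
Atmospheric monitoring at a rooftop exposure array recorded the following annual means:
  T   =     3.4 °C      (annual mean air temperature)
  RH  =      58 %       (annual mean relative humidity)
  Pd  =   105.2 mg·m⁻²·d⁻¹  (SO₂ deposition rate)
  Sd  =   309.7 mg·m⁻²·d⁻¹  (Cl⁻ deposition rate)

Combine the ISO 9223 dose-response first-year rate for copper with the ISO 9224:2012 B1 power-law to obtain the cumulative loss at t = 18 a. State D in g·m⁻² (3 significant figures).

copper: f(T) = +0.126·(T−10) [T≤10 °C] = -0.8316
  SO₂ term: 0.0053·105.2^0.26·exp(0.059·58-0.8316) = 0.2371
  Sd branch = 0.01025·Sd^0.27·e^(0.036·RH+0.049·T) = 0.4597 μm/a
  sum: 0.2371 + 0.4597 → r_corr = 0.6968 μm/a
Power-law: D(18) = r_corr · 18^0.667
  D(18) = 0.6968 × 18^0.667 = 0.6968 × 6.875 = 4.79 μm
  Mass loss = 4.79 μm × 8.96 g/cm³ = 42.92 g·m⁻²

D(18) = 42.9 g·m⁻²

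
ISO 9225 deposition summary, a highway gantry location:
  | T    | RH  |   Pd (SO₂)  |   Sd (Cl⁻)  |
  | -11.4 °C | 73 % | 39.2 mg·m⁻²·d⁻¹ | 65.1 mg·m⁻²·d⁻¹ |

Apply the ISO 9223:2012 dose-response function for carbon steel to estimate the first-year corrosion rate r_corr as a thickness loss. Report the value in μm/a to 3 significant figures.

r_corr = 11.6 μm/a

carbon steel: T≤10 °C ⇒ hinge +0.150·(-11.4−10) = -3.2100
  SO₂ term: 1.77·39.2^0.52·exp(0.02·73-3.2100) = 2.072
  Sd branch = 0.102·Sd^0.62·e^(0.033·RH+0.04·T) = 9.576 μm/a
  r_corr = 2.072 + 9.576 = 11.65 μm/a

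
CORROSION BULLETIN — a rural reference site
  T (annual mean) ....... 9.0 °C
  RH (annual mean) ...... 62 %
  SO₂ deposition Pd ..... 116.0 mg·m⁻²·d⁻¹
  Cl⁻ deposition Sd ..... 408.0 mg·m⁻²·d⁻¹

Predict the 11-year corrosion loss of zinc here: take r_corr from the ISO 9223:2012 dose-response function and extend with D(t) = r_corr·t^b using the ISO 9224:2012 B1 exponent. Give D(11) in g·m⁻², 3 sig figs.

D(11) = 183 g·m⁻²

zinc: f(T) = +0.038·(T−10) [T≤10 °C] = -0.0380
  sulphur-dioxide contribution → 1.742 μm/a
  chloride contribution → 1.9 μm/a
  total first-year rate 3.642 μm/a
ISO 9224: D(t) = r_corr · t^b with b = 0.813 (zinc, B1)
  D(11) = 3.642 × 11^0.813 = 3.642 × 7.025 = 25.59 μm
  Mass loss = 25.59 μm × 7.14 g/cm³ = 182.7 g·m⁻²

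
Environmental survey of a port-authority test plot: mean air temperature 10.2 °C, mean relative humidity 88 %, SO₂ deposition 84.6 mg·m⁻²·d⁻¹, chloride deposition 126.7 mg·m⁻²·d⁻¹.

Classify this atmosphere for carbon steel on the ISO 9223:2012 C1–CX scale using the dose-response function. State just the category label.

carbon steel: f(T) = -0.054·(T−10) [T>10 °C] = -0.0108
  SO₂ term: 1.77·84.6^0.52·exp(0.02·88-0.0108) = 102.3
  Cl⁻ term: 0.102·126.7^0.62·exp(0.033·88+0.04·10.2) = 56.33
  r_corr = 102.3 + 56.33 = 158.6 μm/a
Category bounds: 80…200 μm/a bracket r_corr ⇒ C5

C5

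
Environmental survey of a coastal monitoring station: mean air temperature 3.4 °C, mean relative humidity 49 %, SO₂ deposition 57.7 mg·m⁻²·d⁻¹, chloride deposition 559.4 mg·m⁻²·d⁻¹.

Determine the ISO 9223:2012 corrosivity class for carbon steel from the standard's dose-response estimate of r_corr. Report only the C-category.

C3

carbon steel: f(T) = +0.150·(T−10) [T≤10 °C] = -0.9900
  SO₂ term: 1.77·57.7^0.52·exp(0.02·49-0.9900) = 14.44
  Cl⁻ term: 0.102·559.4^0.62·exp(0.033·49+0.04·3.4) = 29.75
  sum: 14.44 + 29.75 → r_corr = 44.19 μm/a
ISO 9223 Table 2 (carbon steel): 25 < 44.2 ≤ 50 μm/a ⇒ C3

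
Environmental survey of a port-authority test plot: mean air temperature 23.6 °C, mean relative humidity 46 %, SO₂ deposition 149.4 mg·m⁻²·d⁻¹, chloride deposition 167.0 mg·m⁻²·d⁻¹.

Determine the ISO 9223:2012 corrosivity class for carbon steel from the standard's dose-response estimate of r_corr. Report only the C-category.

C4

carbon steel: temperature factor f = -0.054·(13.6) = -0.7344
  Pd branch = 1.77·Pd^0.52·e^(0.02·RH+f) = 28.79 μm/a
  Sd branch = 0.102·Sd^0.62·e^(0.033·RH+0.04·T) = 28.57 μm/a
  r_corr = 28.79 + 28.57 = 57.36 μm/a
Category bounds: 50…80 μm/a bracket r_corr ⇒ C4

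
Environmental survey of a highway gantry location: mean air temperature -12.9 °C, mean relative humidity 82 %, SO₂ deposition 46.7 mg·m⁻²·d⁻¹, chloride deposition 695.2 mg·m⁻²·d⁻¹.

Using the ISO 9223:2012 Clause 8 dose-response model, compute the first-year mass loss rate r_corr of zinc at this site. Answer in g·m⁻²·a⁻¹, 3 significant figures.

zinc: temperature factor f = +0.038·(-22.9) = -0.8702
  sulphur-dioxide contribution → 1.274 μm/a
  chloride contribution → 0.4696 μm/a
  ⇒ r_corr(zinc) = 1.744 μm/a
Convert to mass loss: 1.744 μm/a × 7.14 g/cm³ = 12.45 g·m⁻²·a⁻¹

r_corr = 12.5 g·m⁻²·a⁻¹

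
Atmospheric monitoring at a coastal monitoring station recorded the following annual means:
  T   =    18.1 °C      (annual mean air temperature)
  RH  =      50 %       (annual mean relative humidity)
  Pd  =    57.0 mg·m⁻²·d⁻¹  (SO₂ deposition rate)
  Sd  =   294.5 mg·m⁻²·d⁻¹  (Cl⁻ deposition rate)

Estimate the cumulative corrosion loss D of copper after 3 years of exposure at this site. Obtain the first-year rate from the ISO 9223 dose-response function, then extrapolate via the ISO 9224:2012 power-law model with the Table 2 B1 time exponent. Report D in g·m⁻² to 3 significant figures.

copper: T>10 °C ⇒ hinge -0.080·(18.1−10) = -0.6480
  sulphur-dioxide contribution → 0.1515 μm/a
  chloride contribution → 0.6987 μm/a
  total first-year rate 0.8502 μm/a
ISO 9224: D(t) = r_corr · t^b with b = 0.667 (copper, B1)
  D(3) = 0.8502 × 3^0.667 = 0.8502 × 2.081 = 1.769 μm
  Mass loss = 1.769 μm × 8.96 g/cm³ = 15.85 g·m⁻²

D(3) = 15.9 g·m⁻²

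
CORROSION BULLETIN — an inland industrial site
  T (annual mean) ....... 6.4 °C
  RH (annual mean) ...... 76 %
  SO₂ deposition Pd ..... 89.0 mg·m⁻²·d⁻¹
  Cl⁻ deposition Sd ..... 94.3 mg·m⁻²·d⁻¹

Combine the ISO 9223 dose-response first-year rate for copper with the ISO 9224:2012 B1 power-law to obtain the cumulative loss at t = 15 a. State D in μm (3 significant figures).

D(15) = 10.3 μm

copper: temperature factor f = +0.126·(-3.6) = -0.4536
  sulphur-dioxide contribution → 0.9583 μm/a
  chloride contribution → 0.7384 μm/a
  ⇒ r_corr(copper) = 1.697 μm/a
Power-law: D(15) = r_corr · 15^0.667
  D(15) = 1.697 × 15^0.667 = 1.697 × 6.088 = 10.33 μm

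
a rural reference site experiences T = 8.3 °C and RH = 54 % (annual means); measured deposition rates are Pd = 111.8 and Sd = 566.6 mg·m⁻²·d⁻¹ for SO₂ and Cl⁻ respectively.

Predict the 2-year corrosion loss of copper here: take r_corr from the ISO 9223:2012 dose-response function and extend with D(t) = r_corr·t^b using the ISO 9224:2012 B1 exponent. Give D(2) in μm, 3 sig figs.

D(2) = 1.51 μm

copper: temperature factor f = +0.126·(-1.7) = -0.2142
  sulphur-dioxide contribution → 0.3528 μm/a
  chloride contribution → 0.5957 μm/a
  ⇒ r_corr(copper) = 0.9485 μm/a
ISO 9224: D(t) = r_corr · t^b with b = 0.667 (copper, B1)
  D(2) = 0.9485 × 2^0.667 = 0.9485 × 1.588 = 1.506 μm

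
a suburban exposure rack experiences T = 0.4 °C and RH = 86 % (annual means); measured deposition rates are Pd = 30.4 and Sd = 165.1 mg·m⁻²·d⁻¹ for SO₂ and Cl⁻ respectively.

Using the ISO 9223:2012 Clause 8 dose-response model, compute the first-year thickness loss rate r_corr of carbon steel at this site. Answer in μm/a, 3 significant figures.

r_corr = 55.8 μm/a

carbon steel: temperature factor f = +0.150·(-9.6) = -1.4400
  Pd branch = 1.77·Pd^0.52·e^(0.02·RH+f) = 13.83 μm/a
  Cl⁻ term: 0.102·165.1^0.62·exp(0.033·86+0.04·0.4) = 41.98
  sum: 13.83 + 41.98 → r_corr = 55.81 μm/a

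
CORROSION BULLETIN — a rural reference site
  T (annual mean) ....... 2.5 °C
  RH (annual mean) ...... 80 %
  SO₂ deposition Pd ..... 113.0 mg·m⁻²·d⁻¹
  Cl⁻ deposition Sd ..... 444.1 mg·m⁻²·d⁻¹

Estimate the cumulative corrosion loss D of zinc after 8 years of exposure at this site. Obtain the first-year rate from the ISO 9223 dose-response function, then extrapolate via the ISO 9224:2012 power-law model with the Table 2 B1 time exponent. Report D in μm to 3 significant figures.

D(8) = 23.9 μm

zinc: f(T) = +0.038·(T−10) [T≤10 °C] = -0.2850
  sulphur-dioxide contribution → 3.079 μm/a
  chloride contribution → 1.325 μm/a
  ⇒ r_corr(zinc) = 4.404 μm/a
Long-term exponent b (ISO 9224 Table 2, B1) = 0.813
  D(8) = 4.404 × 8^0.813 = 4.404 × 5.423 = 23.88 μm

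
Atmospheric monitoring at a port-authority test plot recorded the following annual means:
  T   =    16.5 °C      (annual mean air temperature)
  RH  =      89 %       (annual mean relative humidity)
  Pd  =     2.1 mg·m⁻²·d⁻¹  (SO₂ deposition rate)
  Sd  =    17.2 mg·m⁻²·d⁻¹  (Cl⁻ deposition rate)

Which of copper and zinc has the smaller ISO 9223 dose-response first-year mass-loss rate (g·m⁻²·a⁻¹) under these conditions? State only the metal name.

zinc

copper: temperature factor f = -0.080·(6.5) = -0.5200
  SO₂ term: 0.0053·2.1^0.26·exp(0.059·89-0.5200) = 0.729
  Sd branch = 0.01025·Sd^0.27·e^(0.036·RH+0.049·T) = 1.222 μm/a
  r_corr = 0.729 + 1.222 = 1.951 μm/a
  mass loss = 1.951 μm/a × 8.96 g/cm³ = 17.48 g·m⁻²·a⁻¹
zinc: T>10 °C ⇒ hinge -0.071·(16.5−10) = -0.4615
  Pd branch = 0.0129·Pd^0.44·e^(0.046·RH+f) = 0.676 μm/a
  Cl⁻ term: 0.0175·17.2^0.57·exp(0.008·89+0.085·16.5) = 0.7338
  sum: 0.676 + 0.7338 → r_corr = 1.41 μm/a
  mass loss = 1.41 μm/a × 7.14 g/cm³ = 10.07 g·m⁻²·a⁻¹
Ordering by g·m⁻²·a⁻¹: copper (17.5) > zinc (10.1)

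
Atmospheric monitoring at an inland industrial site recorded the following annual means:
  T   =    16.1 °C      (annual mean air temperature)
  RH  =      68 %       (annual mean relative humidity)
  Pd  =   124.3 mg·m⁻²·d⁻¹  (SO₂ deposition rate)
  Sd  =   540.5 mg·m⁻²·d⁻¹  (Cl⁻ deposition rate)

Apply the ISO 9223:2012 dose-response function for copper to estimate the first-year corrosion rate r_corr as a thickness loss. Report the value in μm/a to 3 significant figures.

r_corr = 2.06 μm/a

copper: T>10 °C ⇒ hinge -0.080·(16.1−10) = -0.4880
  SO₂ term: 0.0053·124.3^0.26·exp(0.059·68-0.4880) = 0.6299
  Sd branch = 0.01025·Sd^0.27·e^(0.036·RH+0.049·T) = 1.427 μm/a
  r_corr = 0.6299 + 1.427 = 2.057 μm/a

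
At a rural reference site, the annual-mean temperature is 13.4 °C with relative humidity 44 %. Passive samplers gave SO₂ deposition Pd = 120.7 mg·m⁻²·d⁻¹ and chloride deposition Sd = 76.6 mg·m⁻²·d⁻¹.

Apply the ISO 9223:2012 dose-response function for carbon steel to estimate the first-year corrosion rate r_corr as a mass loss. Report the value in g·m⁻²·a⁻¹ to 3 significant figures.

r_corr = 423 g·m⁻²·a⁻¹

carbon steel: T>10 °C ⇒ hinge -0.054·(13.4−10) = -0.1836
  SO₂ term: 1.77·120.7^0.52·exp(0.02·44-0.1836) = 42.94
  Sd branch = 0.102·Sd^0.62·e^(0.033·RH+0.04·T) = 10.97 μm/a
  r_corr = 42.94 + 10.97 = 53.91 μm/a
Convert to mass loss: 53.91 μm/a × 7.85 g/cm³ = 423.2 g·m⁻²·a⁻¹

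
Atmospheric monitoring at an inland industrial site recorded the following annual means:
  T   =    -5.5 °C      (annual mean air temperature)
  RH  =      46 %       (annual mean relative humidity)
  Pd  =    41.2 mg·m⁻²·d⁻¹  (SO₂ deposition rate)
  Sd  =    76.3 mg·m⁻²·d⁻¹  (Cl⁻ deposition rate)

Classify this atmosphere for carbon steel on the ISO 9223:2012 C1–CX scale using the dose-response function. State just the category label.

C2

carbon steel: T≤10 °C ⇒ hinge +0.150·(-5.5−10) = -2.3250
  SO₂ term: 1.77·41.2^0.52·exp(0.02·46-2.3250) = 3.003
  Cl⁻ term: 0.102·76.3^0.62·exp(0.033·46+0.04·-5.5) = 5.489
  sum: 3.003 + 5.489 → r_corr = 8.492 μm/a
8.49 μm/a falls in (1.3, 25] for carbon steel → category C2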